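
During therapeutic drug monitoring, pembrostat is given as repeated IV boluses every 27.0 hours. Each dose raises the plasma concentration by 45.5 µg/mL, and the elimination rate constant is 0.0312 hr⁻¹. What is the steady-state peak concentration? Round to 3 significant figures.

79.9 µg/mL

Fraction remaining after one interval: e^(−kτ) = e^(−0.03120 × 27.0) = 0.4307
R = 1 / (1 − 0.4307) = 1.756
Css,max = 45.5 × 1.756 ≈ 79.9 µg/mL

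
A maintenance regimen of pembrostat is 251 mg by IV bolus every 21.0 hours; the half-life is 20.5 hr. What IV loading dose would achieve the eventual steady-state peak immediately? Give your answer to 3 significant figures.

k = ln 2 / 20.5 = 0.03381 hr⁻¹
Accumulation ratio R = 1 / (1 − e^(−kτ)) = 1 / (1 − e^(−0.03381×21.0)) = 1 / (1 − 0.4916) = 1.967
Loading dose = maintenance dose × R = 251 × 1.967 ≈ 494 mg

494 mg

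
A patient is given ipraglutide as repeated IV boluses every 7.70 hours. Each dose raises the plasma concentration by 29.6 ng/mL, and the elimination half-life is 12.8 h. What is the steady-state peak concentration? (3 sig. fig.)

k = ln 2 / 12.8 = 0.05415 h⁻¹
Fraction remaining after one interval: e^(−kτ) = e^(−0.05415 × 7.70) = 0.6590
R = 1 / (1 − 0.6590) = 2.933
Css,max = 29.6 × 2.933 ≈ 86.8 ng/mL

86.8 ng/mL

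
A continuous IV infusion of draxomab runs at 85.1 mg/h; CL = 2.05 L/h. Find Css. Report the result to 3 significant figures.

Css = infusion rate / CL = 85.1 / 2.05 ≈ 41.5 mg/L

41.5 mg/L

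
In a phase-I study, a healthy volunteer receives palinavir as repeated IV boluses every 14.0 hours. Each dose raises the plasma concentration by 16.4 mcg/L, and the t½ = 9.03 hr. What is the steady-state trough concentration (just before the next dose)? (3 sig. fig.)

8.50 mcg/L

k = ln 2 / 9.03 = 0.07676 hr⁻¹
Fraction remaining after one interval: e^(−kτ) = e^(−0.07676 × 14.0) = 0.3414
R = 1 / (1 − 0.3414) = 1.518
Css,max = 16.4 × 1.518 = 24.90 mcg/L
Css,min = Css,max × e^(−kτ) = 24.90 × 0.3414 ≈ 8.50 mcg/L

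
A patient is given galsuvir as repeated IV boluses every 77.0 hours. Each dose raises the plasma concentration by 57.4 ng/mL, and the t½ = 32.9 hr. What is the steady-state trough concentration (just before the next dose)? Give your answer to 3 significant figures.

14.1 ng/mL

k = ln 2 / 32.9 = 0.02107 hr⁻¹
Fraction remaining after one interval: e^(−kτ) = e^(−0.02107 × 77.0) = 0.1975
R = 1 / (1 − 0.1975) = 1.246
Css,max = 57.4 × 1.246 = 71.52 ng/mL
Css,min = Css,max × e^(−kτ) = 71.52 × 0.1975 ≈ 14.1 ng/mL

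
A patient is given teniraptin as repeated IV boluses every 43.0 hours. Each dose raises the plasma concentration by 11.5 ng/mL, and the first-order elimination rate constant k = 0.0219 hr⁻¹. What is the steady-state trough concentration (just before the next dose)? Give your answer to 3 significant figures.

Fraction remaining after one interval: e^(−kτ) = e^(−0.02190 × 43.0) = 0.3900
R = 1 / (1 − 0.3900) = 1.639
Css,max = 11.5 × 1.639 = 18.85 ng/mL
Css,min = Css,max × e^(−kτ) = 18.85 × 0.3900 ≈ 7.35 ng/mL

7.35 ng/mL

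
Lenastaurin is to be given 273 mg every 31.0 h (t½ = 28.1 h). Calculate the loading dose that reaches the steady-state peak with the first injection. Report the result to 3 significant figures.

k = ln 2 / 28.1 = 0.02467 h⁻¹
Accumulation ratio R = 1 / (1 − e^(−kτ)) = 1 / (1 − e^(−0.02467×31.0)) = 1 / (1 − 0.4655) = 1.871
Loading dose = maintenance dose × R = 273 × 1.871 ≈ 511 mg

511 mg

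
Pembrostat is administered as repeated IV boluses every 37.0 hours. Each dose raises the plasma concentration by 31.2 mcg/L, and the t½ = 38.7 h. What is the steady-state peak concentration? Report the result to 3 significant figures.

k = ln 2 / 38.7 = 0.01791 h⁻¹
Fraction remaining after one interval: e^(−kτ) = e^(−0.01791 × 37.0) = 0.5155
R = 1 / (1 − 0.5155) = 2.064
Css,max = 31.2 × 2.064 ≈ 64.4 mcg/L

64.4 mcg/L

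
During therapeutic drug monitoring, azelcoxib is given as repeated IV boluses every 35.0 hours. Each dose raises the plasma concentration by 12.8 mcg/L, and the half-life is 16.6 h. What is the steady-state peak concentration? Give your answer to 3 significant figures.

k = ln 2 / 16.6 = 0.04176 h⁻¹
Fraction remaining after one interval: e^(−kτ) = e^(−0.04176 × 35.0) = 0.2319
R = 1 / (1 − 0.2319) = 1.302
Css,max = 12.8 × 1.302 ≈ 16.7 mcg/L

16.7 mcg/L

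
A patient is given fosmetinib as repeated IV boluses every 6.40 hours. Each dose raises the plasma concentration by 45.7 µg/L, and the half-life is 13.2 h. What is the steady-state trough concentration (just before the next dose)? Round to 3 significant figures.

k = ln 2 / 13.2 = 0.05251 h⁻¹
Fraction remaining after one interval: e^(−kτ) = e^(−0.05251 × 6.40) = 0.7146
R = 1 / (1 − 0.7146) = 3.504
Css,max = 45.7 × 3.504 = 160.1 µg/L
Css,min = Css,max × e^(−kτ) = 160.1 × 0.7146 ≈ 114 µg/L

114 µg/L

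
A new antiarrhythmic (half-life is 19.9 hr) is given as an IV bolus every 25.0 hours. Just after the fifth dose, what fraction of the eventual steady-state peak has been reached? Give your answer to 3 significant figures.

0.987

k = ln 2 / 19.9 = 0.03483 hr⁻¹
f_n = 1 − e^(−nkτ) = 1 − e^(−5 × 0.03483 × 25.0) = 1 − e^(−4.354) = 1 − 0.01286 ≈ 0.987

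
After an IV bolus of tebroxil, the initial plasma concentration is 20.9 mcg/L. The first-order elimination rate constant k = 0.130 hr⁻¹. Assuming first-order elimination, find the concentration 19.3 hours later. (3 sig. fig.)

C(t) = C₀ e^(−kt) = 20.9 × e^(−0.1300 × 19.3) = 20.9 × e^(−2.509) = 20.9 × 0.08135 ≈ 1.70 mcg/L

1.70 mcg/L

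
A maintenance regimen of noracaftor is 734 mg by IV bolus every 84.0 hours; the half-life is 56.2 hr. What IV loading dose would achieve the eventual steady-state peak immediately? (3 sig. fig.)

1140 mg

k = ln 2 / 56.2 = 0.01233 hr⁻¹
Accumulation ratio R = 1 / (1 − e^(−kτ)) = 1 / (1 − e^(−0.01233×84.0)) = 1 / (1 − 0.3549) = 1.550
Loading dose = maintenance dose × R = 734 × 1.550 ≈ 1140 mg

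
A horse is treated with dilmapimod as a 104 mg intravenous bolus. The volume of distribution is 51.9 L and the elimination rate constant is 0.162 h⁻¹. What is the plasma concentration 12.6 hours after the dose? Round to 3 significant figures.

0.260 µg/mL

C₀ = dose / V = 104 / 51.9 = 2.004 µg/mL
C(t) = C₀ e^(−kt) = 2.004 × e^(−0.1620 × 12.6) = 2.004 × e^(−2.041) = 2.004 × 0.1299 ≈ 0.260 µg/mL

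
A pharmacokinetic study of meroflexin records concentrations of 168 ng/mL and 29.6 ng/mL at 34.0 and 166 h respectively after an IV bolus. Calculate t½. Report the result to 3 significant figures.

k = ln(C₁/C₂) / (t₂ − t₁) = ln(168/29.6) / (166 − 34.0)
  = 1.736 / 132.0 = 0.01315 h⁻¹
t½ = ln 2 / k = ln 2 / 0.01315 ≈ 52.7 hours

52.7 hours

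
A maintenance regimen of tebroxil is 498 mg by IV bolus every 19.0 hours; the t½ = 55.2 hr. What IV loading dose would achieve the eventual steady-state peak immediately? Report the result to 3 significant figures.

k = ln 2 / 55.2 = 0.01256 hr⁻¹
Accumulation ratio R = 1 / (1 − e^(−kτ)) = 1 / (1 − e^(−0.01256×19.0)) = 1 / (1 − 0.7877) = 4.711
Loading dose = maintenance dose × R = 498 × 4.711 ≈ 2350 mg

2350 mg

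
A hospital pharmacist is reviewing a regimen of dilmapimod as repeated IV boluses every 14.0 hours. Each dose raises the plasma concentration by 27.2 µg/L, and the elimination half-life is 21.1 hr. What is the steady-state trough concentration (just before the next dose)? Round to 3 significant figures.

k = ln 2 / 21.1 = 0.03285 hr⁻¹
Fraction remaining after one interval: e^(−kτ) = e^(−0.03285 × 14.0) = 0.6313
R = 1 / (1 − 0.6313) = 2.713
Css,max = 27.2 × 2.713 = 73.78 µg/L
Css,min = Css,max × e^(−kτ) = 73.78 × 0.6313 ≈ 46.6 µg/L

46.6 µg/L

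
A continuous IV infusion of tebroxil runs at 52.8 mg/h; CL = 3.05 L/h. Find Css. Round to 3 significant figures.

17.3 µg/mL

Css = infusion rate / CL = 52.8 / 3.05 ≈ 17.3 µg/mL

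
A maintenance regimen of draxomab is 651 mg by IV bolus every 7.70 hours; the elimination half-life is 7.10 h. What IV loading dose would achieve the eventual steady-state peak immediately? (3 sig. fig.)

k = ln 2 / 7.10 = 0.09763 h⁻¹
Accumulation ratio R = 1 / (1 − e^(−kτ)) = 1 / (1 − e^(−0.09763×7.70)) = 1 / (1 − 0.4716) = 1.892
Loading dose = maintenance dose × R = 651 × 1.892 ≈ 1230 mg

1230 mg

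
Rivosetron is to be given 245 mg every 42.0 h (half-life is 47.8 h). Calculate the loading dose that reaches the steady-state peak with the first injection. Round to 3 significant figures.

537 mg

k = ln 2 / 47.8 = 0.01450 h⁻¹
Accumulation ratio R = 1 / (1 − e^(−kτ)) = 1 / (1 − e^(−0.01450×42.0)) = 1 / (1 − 0.5439) = 2.192
Loading dose = maintenance dose × R = 245 × 2.192 ≈ 537 mg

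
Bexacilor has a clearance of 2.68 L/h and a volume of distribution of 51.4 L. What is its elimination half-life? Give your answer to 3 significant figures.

13.3 hours

k = CL / V = 2.68 / 51.4 = 0.05214 h⁻¹
t½ = ln 2 / k = ln 2 / 0.05214 ≈ 13.3 hours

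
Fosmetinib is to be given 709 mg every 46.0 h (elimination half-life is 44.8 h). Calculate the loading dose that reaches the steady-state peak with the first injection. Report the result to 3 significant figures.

1390 mg

k = ln 2 / 44.8 = 0.01547 h⁻¹
Accumulation ratio R = 1 / (1 − e^(−kτ)) = 1 / (1 − e^(−0.01547×46.0)) = 1 / (1 − 0.4908) = 1.964
Loading dose = maintenance dose × R = 709 × 1.964 ≈ 1390 mg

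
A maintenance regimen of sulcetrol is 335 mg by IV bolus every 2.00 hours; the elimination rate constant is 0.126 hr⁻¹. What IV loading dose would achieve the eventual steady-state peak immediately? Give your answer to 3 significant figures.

Accumulation ratio R = 1 / (1 − e^(−kτ)) = 1 / (1 − e^(−0.1260×2.00)) = 1 / (1 − 0.7772) = 4.489
Loading dose = maintenance dose × R = 335 × 4.489 ≈ 1500 mg

1500 mg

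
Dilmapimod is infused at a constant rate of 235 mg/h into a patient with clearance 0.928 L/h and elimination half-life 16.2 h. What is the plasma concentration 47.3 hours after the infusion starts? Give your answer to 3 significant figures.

Css = rate / CL = 235 / 0.928 = 253.2 mg/L
k = ln 2 / 16.2 = 0.04279 h⁻¹
C(t) = Css (1 − e^(−kt)) = 253.2 × (1 − e^(−2.024)) = 253.2 × 0.8679 ≈ 220 mg/L

220 mg/L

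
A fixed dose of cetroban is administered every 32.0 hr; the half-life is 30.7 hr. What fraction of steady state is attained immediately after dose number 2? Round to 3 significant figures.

0.764

k = ln 2 / 30.7 = 0.02258 hr⁻¹
f_n = 1 − e^(−nkτ) = 1 − e^(−2 × 0.02258 × 32.0) = 1 − e^(−1.445) = 1 − 0.2357 ≈ 0.764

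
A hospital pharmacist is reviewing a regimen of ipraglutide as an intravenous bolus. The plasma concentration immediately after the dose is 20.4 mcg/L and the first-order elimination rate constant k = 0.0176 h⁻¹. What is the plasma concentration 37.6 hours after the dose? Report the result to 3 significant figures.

10.5 mcg/L

C(t) = C₀ e^(−kt) = 20.4 × e^(−0.01760 × 37.6) = 20.4 × e^(−0.6618) = 20.4 × 0.5159 ≈ 10.5 mcg/L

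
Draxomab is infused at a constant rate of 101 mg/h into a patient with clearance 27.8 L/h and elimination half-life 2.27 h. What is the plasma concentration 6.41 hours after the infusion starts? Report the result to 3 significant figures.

Css = rate / CL = 101 / 27.8 = 3.633 mg/L
k = ln 2 / 2.27 = 0.3054 h⁻¹
C(t) = Css (1 − e^(−kt)) = 3.633 × (1 − e^(−1.957)) = 3.633 × 0.8588 ≈ 3.12 mg/L

3.12 mg/L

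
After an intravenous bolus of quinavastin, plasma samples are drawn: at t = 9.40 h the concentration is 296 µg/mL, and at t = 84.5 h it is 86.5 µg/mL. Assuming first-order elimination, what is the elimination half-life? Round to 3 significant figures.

k = ln(C₁/C₂) / (t₂ − t₁) = ln(296/86.5) / (84.5 − 9.40)
  = 1.230 / 75.10 = 0.01638 h⁻¹
t½ = ln 2 / k = ln 2 / 0.01638 ≈ 42.3 hours

42.3 hours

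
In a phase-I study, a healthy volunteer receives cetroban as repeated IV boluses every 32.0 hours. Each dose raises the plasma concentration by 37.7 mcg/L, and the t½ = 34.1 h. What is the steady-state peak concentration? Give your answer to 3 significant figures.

78.8 mcg/L

k = ln 2 / 34.1 = 0.02033 h⁻¹
Fraction remaining after one interval: e^(−kτ) = e^(−0.02033 × 32.0) = 0.5218
R = 1 / (1 − 0.5218) = 2.091
Css,max = 37.7 × 2.091 ≈ 78.8 mcg/L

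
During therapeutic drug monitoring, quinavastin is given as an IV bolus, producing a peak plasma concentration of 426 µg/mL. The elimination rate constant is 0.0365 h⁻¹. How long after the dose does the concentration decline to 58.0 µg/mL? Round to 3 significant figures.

C(t) = C₀ e^(−kt)  ⇒  t = ln(C₀/C) / k
t = ln(426/58.0) / 0.03650 = 1.994 / 0.03650 ≈ 54.6 hours

54.6 hours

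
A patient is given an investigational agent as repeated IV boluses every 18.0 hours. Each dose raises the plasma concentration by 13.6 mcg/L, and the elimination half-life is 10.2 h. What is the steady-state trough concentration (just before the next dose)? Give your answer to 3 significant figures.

k = ln 2 / 10.2 = 0.06796 h⁻¹
Fraction remaining after one interval: e^(−kτ) = e^(−0.06796 × 18.0) = 0.2943
R = 1 / (1 − 0.2943) = 1.417
Css,max = 13.6 × 1.417 = 19.27 mcg/L
Css,min = Css,max × e^(−kτ) = 19.27 × 0.2943 ≈ 5.67 mcg/L

5.67 mcg/L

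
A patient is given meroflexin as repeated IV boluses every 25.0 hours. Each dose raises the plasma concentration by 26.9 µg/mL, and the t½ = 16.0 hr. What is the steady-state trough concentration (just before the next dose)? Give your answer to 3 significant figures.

13.8 µg/mL

k = ln 2 / 16.0 = 0.04332 hr⁻¹
Fraction remaining after one interval: e^(−kτ) = e^(−0.04332 × 25.0) = 0.3386
R = 1 / (1 − 0.3386) = 1.512
Css,max = 26.9 × 1.512 = 40.67 µg/mL
Css,min = Css,max × e^(−kτ) = 40.67 × 0.3386 ≈ 13.8 µg/mL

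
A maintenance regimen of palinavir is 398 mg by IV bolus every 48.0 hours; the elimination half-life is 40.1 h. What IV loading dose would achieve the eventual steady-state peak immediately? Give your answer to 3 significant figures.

706 mg

k = ln 2 / 40.1 = 0.01729 h⁻¹
Accumulation ratio R = 1 / (1 − e^(−kτ)) = 1 / (1 − e^(−0.01729×48.0)) = 1 / (1 − 0.4362) = 1.774
Loading dose = maintenance dose × R = 398 × 1.774 ≈ 706 mg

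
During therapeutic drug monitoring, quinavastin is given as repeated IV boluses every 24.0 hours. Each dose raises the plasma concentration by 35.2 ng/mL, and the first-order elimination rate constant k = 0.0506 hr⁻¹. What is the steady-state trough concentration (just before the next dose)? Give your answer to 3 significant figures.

14.9 ng/mL

Fraction remaining after one interval: e^(−kτ) = e^(−0.05060 × 24.0) = 0.2969
R = 1 / (1 − 0.2969) = 1.422
Css,max = 35.2 × 1.422 = 50.06 ng/mL
Css,min = Css,max × e^(−kτ) = 50.06 × 0.2969 ≈ 14.9 ng/mL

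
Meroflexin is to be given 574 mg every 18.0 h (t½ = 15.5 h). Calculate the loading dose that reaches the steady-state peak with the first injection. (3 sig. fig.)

1040 mg

k = ln 2 / 15.5 = 0.04472 h⁻¹
Accumulation ratio R = 1 / (1 − e^(−kτ)) = 1 / (1 − e^(−0.04472×18.0)) = 1 / (1 − 0.4471) = 1.809
Loading dose = maintenance dose × R = 574 × 1.809 ≈ 1040 mg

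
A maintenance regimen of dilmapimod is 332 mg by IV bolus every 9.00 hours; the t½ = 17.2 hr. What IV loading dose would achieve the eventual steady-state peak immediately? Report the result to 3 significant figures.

1090 mg

k = ln 2 / 17.2 = 0.04030 hr⁻¹
Accumulation ratio R = 1 / (1 − e^(−kτ)) = 1 / (1 − e^(−0.04030×9.00)) = 1 / (1 − 0.6958) = 3.287
Loading dose = maintenance dose × R = 332 × 3.287 ≈ 1090 mg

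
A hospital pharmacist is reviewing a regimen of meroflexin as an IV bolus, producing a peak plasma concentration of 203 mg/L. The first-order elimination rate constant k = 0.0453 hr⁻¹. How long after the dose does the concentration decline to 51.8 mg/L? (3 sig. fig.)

30.2 hours

C(t) = C₀ e^(−kt)  ⇒  t = ln(C₀/C) / k
t = ln(203/51.8) / 0.04530 = 1.366 / 0.04530 ≈ 30.2 hours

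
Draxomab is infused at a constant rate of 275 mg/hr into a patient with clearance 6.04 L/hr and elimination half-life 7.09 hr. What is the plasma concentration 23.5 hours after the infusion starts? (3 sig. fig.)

41.0 µg/mL

Css = rate / CL = 275 / 6.04 = 45.53 µg/mL
k = ln 2 / 7.09 = 0.09776 hr⁻¹
C(t) = Css (1 − e^(−kt)) = 45.53 × (1 − e^(−2.297)) = 45.53 × 0.8995 ≈ 41.0 µg/mL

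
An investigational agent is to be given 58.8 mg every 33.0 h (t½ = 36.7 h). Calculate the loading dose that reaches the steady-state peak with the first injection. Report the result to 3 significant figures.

k = ln 2 / 36.7 = 0.01889 h⁻¹
Accumulation ratio R = 1 / (1 − e^(−kτ)) = 1 / (1 − e^(−0.01889×33.0)) = 1 / (1 − 0.5362) = 2.156
Loading dose = maintenance dose × R = 58.8 × 2.156 ≈ 127 mg

127 mg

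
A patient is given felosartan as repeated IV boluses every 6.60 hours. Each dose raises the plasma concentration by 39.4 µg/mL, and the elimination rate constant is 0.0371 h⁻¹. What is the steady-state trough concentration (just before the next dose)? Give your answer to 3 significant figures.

142 µg/mL

Fraction remaining after one interval: e^(−kτ) = e^(−0.03710 × 6.60) = 0.7828
R = 1 / (1 − 0.7828) = 4.604
Css,max = 39.4 × 4.604 = 181.4 µg/mL
Css,min = Css,max × e^(−kτ) = 181.4 × 0.7828 ≈ 142 µg/mL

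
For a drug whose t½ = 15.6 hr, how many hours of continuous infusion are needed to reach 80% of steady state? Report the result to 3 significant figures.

k = ln 2 / 15.6 = 0.04443 hr⁻¹
f = 1 − e^(−kt)  ⇒  t = −ln(1 − f) / k
t = −ln(1 − 0.8) / 0.04443 = 1.609 / 0.04443 ≈ 36.2 hours

36.2 hours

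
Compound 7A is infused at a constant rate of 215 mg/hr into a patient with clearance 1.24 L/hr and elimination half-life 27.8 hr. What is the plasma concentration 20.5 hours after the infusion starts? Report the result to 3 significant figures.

69.4 mg/L

Css = rate / CL = 215 / 1.24 = 173.4 mg/L
k = ln 2 / 27.8 = 0.02493 hr⁻¹
C(t) = Css (1 − e^(−kt)) = 173.4 × (1 − e^(−0.5111)) = 173.4 × 0.4002 ≈ 69.4 mg/L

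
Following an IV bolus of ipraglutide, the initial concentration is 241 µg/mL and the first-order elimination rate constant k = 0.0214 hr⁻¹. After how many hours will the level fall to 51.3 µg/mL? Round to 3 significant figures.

C(t) = C₀ e^(−kt)  ⇒  t = ln(C₀/C) / k
t = ln(241/51.3) / 0.02140 = 1.547 / 0.02140 ≈ 72.3 hours

72.3 hours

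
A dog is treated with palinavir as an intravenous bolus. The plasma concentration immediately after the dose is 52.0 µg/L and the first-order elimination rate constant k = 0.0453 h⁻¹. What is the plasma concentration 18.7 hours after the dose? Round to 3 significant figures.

C(t) = C₀ e^(−kt) = 52.0 × e^(−0.04530 × 18.7) = 52.0 × e^(−0.8471) = 52.0 × 0.4287 ≈ 22.3 µg/L

22.3 µg/L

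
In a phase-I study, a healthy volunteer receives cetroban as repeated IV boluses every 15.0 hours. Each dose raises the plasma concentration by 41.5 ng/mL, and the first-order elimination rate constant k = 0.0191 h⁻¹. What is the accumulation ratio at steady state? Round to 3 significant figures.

Fraction remaining after one interval: e^(−kτ) = e^(−0.01910 × 15.0) = 0.7509
R = 1 / (1 − 0.7509) = 1 / 0.2491 ≈ 4.01

4.01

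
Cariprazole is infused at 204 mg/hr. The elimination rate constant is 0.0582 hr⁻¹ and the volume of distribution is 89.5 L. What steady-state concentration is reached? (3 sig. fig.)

CL = k · V = 0.0582 × 89.5 = 5.209 L/hr
Css = rate / CL = 204 / 5.209 ≈ 39.2 mg/L

39.2 mg/L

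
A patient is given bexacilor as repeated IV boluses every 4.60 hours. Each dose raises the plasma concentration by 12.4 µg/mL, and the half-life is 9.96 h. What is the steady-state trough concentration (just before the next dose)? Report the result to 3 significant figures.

k = ln 2 / 9.96 = 0.06959 h⁻¹
Fraction remaining after one interval: e^(−kτ) = e^(−0.06959 × 4.60) = 0.7261
R = 1 / (1 − 0.7261) = 3.650
Css,max = 12.4 × 3.650 = 45.26 µg/mL
Css,min = Css,max × e^(−kτ) = 45.26 × 0.7261 ≈ 32.9 µg/mL

32.9 µg/mL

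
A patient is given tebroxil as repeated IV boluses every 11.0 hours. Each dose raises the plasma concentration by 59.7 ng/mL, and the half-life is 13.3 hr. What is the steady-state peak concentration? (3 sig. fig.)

k = ln 2 / 13.3 = 0.05212 hr⁻¹
Fraction remaining after one interval: e^(−kτ) = e^(−0.05212 × 11.0) = 0.5637
R = 1 / (1 − 0.5637) = 2.292
Css,max = 59.7 × 2.292 ≈ 137 ng/mL

137 ng/mL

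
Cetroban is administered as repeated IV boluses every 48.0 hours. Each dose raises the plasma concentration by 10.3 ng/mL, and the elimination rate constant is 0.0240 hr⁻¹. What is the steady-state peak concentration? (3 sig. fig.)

15.1 ng/mL

Fraction remaining after one interval: e^(−kτ) = e^(−0.02400 × 48.0) = 0.3160
R = 1 / (1 − 0.3160) = 1.462
Css,max = 10.3 × 1.462 ≈ 15.1 ng/mL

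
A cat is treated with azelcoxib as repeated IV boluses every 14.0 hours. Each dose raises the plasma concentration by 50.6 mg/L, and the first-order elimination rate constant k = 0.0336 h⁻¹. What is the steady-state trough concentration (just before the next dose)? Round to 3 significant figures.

84.2 mg/L

Fraction remaining after one interval: e^(−kτ) = e^(−0.03360 × 14.0) = 0.6248
R = 1 / (1 − 0.6248) = 2.665
Css,max = 50.6 × 2.665 = 134.8 mg/L
Css,min = Css,max × e^(−kτ) = 134.8 × 0.6248 ≈ 84.2 mg/L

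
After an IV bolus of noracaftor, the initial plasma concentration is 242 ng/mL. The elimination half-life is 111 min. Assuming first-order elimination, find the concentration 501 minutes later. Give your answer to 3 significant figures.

10.6 ng/mL

k = ln 2 / 111 = 0.006245 min⁻¹
501 min is 4.514 half-lives, so C = 242 × (1/2)^4.514 = 242 × 0.04378 ≈ 10.6 ng/mL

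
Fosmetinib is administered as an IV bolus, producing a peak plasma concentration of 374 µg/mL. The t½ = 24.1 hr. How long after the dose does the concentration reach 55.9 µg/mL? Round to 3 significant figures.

k = ln 2 / 24.1 = 0.02876 hr⁻¹
C(t) = C₀ e^(−kt)  ⇒  t = ln(C₀/C) / k
t = ln(374/55.9) / 0.02876 = 1.901 / 0.02876 ≈ 66.1 hours

66.1 hours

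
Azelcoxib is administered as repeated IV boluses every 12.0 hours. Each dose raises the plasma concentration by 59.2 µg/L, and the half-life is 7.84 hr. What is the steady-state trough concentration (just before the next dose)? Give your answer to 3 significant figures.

31.3 µg/L

k = ln 2 / 7.84 = 0.08841 hr⁻¹
Fraction remaining after one interval: e^(−kτ) = e^(−0.08841 × 12.0) = 0.3461
R = 1 / (1 − 0.3461) = 1.529
Css,max = 59.2 × 1.529 = 90.54 µg/L
Css,min = Css,max × e^(−kτ) = 90.54 × 0.3461 ≈ 31.3 µg/L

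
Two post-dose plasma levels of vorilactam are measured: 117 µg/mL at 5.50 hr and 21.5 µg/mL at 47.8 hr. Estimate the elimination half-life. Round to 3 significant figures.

k = ln(C₁/C₂) / (t₂ − t₁) = ln(117/21.5) / (47.8 − 5.50)
  = 1.694 / 42.30 = 0.04005 hr⁻¹
t½ = ln 2 / k = ln 2 / 0.04005 ≈ 17.3 hours

17.3 hours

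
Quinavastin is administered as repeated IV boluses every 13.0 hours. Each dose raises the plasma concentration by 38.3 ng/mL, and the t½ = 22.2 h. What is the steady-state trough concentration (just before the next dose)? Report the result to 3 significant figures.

k = ln 2 / 22.2 = 0.03122 h⁻¹
Fraction remaining after one interval: e^(−kτ) = e^(−0.03122 × 13.0) = 0.6664
R = 1 / (1 − 0.6664) = 2.997
Css,max = 38.3 × 2.997 = 114.8 ng/mL
Css,min = Css,max × e^(−kτ) = 114.8 × 0.6664 ≈ 76.5 ng/mL

76.5 ng/mL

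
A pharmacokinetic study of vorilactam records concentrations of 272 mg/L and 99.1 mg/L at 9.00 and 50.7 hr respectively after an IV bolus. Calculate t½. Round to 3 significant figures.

28.6 hours

k = ln(C₁/C₂) / (t₂ − t₁) = ln(272/99.1) / (50.7 − 9.00)
  = 1.010 / 41.70 = 0.02421 hr⁻¹
t½ = ln 2 / k = ln 2 / 0.02421 ≈ 28.6 hours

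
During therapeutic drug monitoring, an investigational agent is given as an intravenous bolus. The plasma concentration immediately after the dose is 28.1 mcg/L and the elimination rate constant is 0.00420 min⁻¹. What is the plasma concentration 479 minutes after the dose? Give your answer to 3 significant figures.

3.76 mcg/L

C(t) = C₀ e^(−kt) = 28.1 × e^(−0.004200 × 479) = 28.1 × e^(−2.012) = 28.1 × 0.1337 ≈ 3.76 mcg/L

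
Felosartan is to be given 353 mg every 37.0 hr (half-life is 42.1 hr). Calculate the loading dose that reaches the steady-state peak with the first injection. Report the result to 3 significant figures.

k = ln 2 / 42.1 = 0.01646 hr⁻¹
Accumulation ratio R = 1 / (1 − e^(−kτ)) = 1 / (1 − e^(−0.01646×37.0)) = 1 / (1 − 0.5438) = 2.192
Loading dose = maintenance dose × R = 353 × 2.192 ≈ 774 mg

774 mg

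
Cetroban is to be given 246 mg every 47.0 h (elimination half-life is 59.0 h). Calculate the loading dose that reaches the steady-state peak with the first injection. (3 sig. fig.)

k = ln 2 / 59.0 = 0.01175 h⁻¹
Accumulation ratio R = 1 / (1 − e^(−kτ)) = 1 / (1 − e^(−0.01175×47.0)) = 1 / (1 − 0.5757) = 2.357
Loading dose = maintenance dose × R = 246 × 2.357 ≈ 580 mg

580 mg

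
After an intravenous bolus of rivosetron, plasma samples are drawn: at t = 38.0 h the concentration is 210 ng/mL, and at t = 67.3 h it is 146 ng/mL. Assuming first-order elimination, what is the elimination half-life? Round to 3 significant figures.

55.9 hours

k = ln(C₁/C₂) / (t₂ − t₁) = ln(210/146) / (67.3 − 38.0)
  = 0.3635 / 29.30 = 0.01241 h⁻¹
t½ = ln 2 / k = ln 2 / 0.01241 ≈ 55.9 hours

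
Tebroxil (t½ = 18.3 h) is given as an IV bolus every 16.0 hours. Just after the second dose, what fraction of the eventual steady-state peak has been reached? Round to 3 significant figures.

0.702

k = ln 2 / 18.3 = 0.03788 h⁻¹
f_n = 1 − e^(−nkτ) = 1 − e^(−2 × 0.03788 × 16.0) = 1 − e^(−1.212) = 1 − 0.2976 ≈ 0.702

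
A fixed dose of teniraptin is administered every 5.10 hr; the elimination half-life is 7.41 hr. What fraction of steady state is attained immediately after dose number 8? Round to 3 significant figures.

0.978

k = ln 2 / 7.41 = 0.09354 hr⁻¹
f_n = 1 − e^(−nkτ) = 1 − e^(−8 × 0.09354 × 5.10) = 1 − e^(−3.817) = 1 − 0.02200 ≈ 0.978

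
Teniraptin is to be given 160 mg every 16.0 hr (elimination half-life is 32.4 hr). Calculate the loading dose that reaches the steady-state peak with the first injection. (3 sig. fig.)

552 mg

k = ln 2 / 32.4 = 0.02139 hr⁻¹
Accumulation ratio R = 1 / (1 − e^(−kτ)) = 1 / (1 − e^(−0.02139×16.0)) = 1 / (1 − 0.7101) = 3.450
Loading dose = maintenance dose × R = 160 × 3.450 ≈ 552 mg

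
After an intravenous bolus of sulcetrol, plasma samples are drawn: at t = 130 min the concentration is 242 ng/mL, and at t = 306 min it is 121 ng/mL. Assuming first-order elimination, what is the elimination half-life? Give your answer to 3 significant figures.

176 minutes

k = ln(C₁/C₂) / (t₂ − t₁) = ln(242/121) / (306 − 130)
  = 0.6931 / 176.0 = 0.003938 min⁻¹
t½ = ln 2 / k = ln 2 / 0.003938 ≈ 176 minutes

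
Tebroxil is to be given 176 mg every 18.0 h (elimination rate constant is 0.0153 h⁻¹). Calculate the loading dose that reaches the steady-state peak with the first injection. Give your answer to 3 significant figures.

Accumulation ratio R = 1 / (1 − e^(−kτ)) = 1 / (1 − e^(−0.01530×18.0)) = 1 / (1 − 0.7593) = 4.154
Loading dose = maintenance dose × R = 176 × 4.154 ≈ 731 mg

731 mg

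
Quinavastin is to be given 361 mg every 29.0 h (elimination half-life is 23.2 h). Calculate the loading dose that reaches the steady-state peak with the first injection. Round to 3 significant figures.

623 mg

k = ln 2 / 23.2 = 0.02988 h⁻¹
Accumulation ratio R = 1 / (1 − e^(−kτ)) = 1 / (1 − e^(−0.02988×29.0)) = 1 / (1 − 0.4204) = 1.725
Loading dose = maintenance dose × R = 361 × 1.725 ≈ 623 mg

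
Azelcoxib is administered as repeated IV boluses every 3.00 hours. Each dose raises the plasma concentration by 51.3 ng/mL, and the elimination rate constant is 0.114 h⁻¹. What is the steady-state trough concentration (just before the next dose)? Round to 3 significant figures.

Fraction remaining after one interval: e^(−kτ) = e^(−0.1140 × 3.00) = 0.7103
R = 1 / (1 − 0.7103) = 3.452
Css,max = 51.3 × 3.452 = 177.1 ng/mL
Css,min = Css,max × e^(−kτ) = 177.1 × 0.7103 ≈ 126 ng/mL

126 ng/mL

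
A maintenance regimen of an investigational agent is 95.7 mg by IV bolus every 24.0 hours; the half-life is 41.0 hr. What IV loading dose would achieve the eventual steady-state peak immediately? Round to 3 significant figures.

k = ln 2 / 41.0 = 0.01691 hr⁻¹
Accumulation ratio R = 1 / (1 − e^(−kτ)) = 1 / (1 − e^(−0.01691×24.0)) = 1 / (1 − 0.6665) = 2.998
Loading dose = maintenance dose × R = 95.7 × 2.998 ≈ 287 mg

287 mg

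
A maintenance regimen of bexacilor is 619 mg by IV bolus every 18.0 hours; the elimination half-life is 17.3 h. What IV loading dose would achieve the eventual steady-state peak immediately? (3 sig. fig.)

1200 mg

k = ln 2 / 17.3 = 0.04007 h⁻¹
Accumulation ratio R = 1 / (1 − e^(−kτ)) = 1 / (1 − e^(−0.04007×18.0)) = 1 / (1 − 0.4862) = 1.946
Loading dose = maintenance dose × R = 619 × 1.946 ≈ 1200 mg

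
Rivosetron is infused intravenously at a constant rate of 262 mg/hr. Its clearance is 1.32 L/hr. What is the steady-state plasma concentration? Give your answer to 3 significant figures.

Css = infusion rate / CL = 262 / 1.32 ≈ 198 µg/mL

198 µg/mL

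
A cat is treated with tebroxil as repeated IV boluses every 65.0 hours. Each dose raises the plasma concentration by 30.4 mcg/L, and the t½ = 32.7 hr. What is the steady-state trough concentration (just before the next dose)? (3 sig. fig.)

k = ln 2 / 32.7 = 0.02120 hr⁻¹
Fraction remaining after one interval: e^(−kτ) = e^(−0.02120 × 65.0) = 0.2521
R = 1 / (1 − 0.2521) = 1.337
Css,max = 30.4 × 1.337 = 40.65 mcg/L
Css,min = Css,max × e^(−kτ) = 40.65 × 0.2521 ≈ 10.2 mcg/L

10.2 mcg/L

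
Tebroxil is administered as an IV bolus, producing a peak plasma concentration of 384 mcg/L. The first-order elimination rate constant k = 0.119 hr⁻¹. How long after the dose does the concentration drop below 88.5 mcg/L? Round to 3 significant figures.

12.3 hours

C(t) = C₀ e^(−kt)  ⇒  t = ln(C₀/C) / k
t = ln(384/88.5) / 0.1190 = 1.468 / 0.1190 ≈ 12.3 hours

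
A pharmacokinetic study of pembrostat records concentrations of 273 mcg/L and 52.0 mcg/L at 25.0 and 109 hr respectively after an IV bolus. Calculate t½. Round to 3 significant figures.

35.1 hours

k = ln(C₁/C₂) / (t₂ − t₁) = ln(273/52.0) / (109 − 25.0)
  = 1.658 / 84.00 = 0.01974 hr⁻¹
t½ = ln 2 / k = ln 2 / 0.01974 ≈ 35.1 hours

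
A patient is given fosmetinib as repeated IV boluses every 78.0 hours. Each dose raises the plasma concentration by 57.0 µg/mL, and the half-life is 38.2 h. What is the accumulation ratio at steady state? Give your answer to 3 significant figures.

1.32

k = ln 2 / 38.2 = 0.01815 h⁻¹
Fraction remaining after one interval: e^(−kτ) = e^(−0.01815 × 78.0) = 0.2428
R = 1 / (1 − 0.2428) = 1 / 0.7572 ≈ 1.32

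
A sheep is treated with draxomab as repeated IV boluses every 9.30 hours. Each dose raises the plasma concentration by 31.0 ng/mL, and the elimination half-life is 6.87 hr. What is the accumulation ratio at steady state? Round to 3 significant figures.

1.64

k = ln 2 / 6.87 = 0.1009 hr⁻¹
Fraction remaining after one interval: e^(−kτ) = e^(−0.1009 × 9.30) = 0.3913
R = 1 / (1 − 0.3913) = 1 / 0.6087 ≈ 1.64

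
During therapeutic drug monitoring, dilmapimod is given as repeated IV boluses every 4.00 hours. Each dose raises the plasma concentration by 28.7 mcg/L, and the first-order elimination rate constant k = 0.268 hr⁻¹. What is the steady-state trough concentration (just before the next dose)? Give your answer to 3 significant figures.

Fraction remaining after one interval: e^(−kτ) = e^(−0.2680 × 4.00) = 0.3423
R = 1 / (1 − 0.3423) = 1.521
Css,max = 28.7 × 1.521 = 43.64 mcg/L
Css,min = Css,max × e^(−kτ) = 43.64 × 0.3423 ≈ 14.9 mcg/L

14.9 mcg/L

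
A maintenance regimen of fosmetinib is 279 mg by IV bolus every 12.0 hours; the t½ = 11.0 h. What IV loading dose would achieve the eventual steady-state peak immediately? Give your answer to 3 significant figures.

526 mg

k = ln 2 / 11.0 = 0.06301 h⁻¹
Accumulation ratio R = 1 / (1 − e^(−kτ)) = 1 / (1 − e^(−0.06301×12.0)) = 1 / (1 − 0.4695) = 1.885
Loading dose = maintenance dose × R = 279 × 1.885 ≈ 526 mg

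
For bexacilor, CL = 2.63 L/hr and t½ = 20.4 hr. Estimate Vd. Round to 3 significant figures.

77.4 L

k = ln 2 / t½ = ln 2 / 20.4 = 0.03398 hr⁻¹
V = CL / k = 2.63 / 0.03398 ≈ 77.4 L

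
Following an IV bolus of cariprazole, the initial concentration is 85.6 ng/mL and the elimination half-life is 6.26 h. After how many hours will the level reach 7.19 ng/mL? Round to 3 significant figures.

k = ln 2 / 6.26 = 0.1107 h⁻¹
C(t) = C₀ e^(−kt)  ⇒  t = ln(C₀/C) / k
t = ln(85.6/7.19) / 0.1107 = 2.477 / 0.1107 ≈ 22.4 hours

22.4 hours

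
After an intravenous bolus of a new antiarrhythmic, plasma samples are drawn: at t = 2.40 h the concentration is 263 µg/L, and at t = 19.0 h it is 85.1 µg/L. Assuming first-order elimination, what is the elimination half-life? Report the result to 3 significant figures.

10.2 hours

k = ln(C₁/C₂) / (t₂ − t₁) = ln(263/85.1) / (19.0 − 2.40)
  = 1.128 / 16.60 = 0.06797 h⁻¹
t½ = ln 2 / k = ln 2 / 0.06797 ≈ 10.2 hours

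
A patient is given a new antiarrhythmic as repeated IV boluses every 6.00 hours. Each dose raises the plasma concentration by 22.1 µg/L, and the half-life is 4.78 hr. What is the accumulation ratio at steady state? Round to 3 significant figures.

k = ln 2 / 4.78 = 0.1450 hr⁻¹
Fraction remaining after one interval: e^(−kτ) = e^(−0.1450 × 6.00) = 0.4189
R = 1 / (1 − 0.4189) = 1 / 0.5811 ≈ 1.72

1.72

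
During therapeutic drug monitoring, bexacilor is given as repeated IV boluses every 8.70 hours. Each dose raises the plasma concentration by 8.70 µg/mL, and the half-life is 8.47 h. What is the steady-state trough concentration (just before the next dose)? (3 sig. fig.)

8.38 µg/mL

k = ln 2 / 8.47 = 0.08184 h⁻¹
Fraction remaining after one interval: e^(−kτ) = e^(−0.08184 × 8.70) = 0.4907
R = 1 / (1 − 0.4907) = 1.963
Css,max = 8.70 × 1.963 = 17.08 µg/mL
Css,min = Css,max × e^(−kτ) = 17.08 × 0.4907 ≈ 8.38 µg/mL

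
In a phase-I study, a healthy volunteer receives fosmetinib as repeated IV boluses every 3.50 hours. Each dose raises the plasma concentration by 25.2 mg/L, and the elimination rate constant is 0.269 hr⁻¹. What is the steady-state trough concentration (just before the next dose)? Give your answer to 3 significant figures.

Fraction remaining after one interval: e^(−kτ) = e^(−0.2690 × 3.50) = 0.3900
R = 1 / (1 − 0.3900) = 1.639
Css,max = 25.2 × 1.639 = 41.31 mg/L
Css,min = Css,max × e^(−kτ) = 41.31 × 0.3900 ≈ 16.1 mg/L

16.1 mg/L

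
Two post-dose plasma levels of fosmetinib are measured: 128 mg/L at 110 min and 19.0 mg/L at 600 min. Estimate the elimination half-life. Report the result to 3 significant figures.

k = ln(C₁/C₂) / (t₂ − t₁) = ln(128/19.0) / (600 − 110)
  = 1.908 / 490.0 = 0.003893 min⁻¹
t½ = ln 2 / k = ln 2 / 0.003893 ≈ 178 minutes

178 minutes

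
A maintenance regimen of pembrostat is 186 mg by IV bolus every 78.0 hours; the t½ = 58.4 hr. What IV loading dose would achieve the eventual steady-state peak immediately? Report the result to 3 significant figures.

308 mg

k = ln 2 / 58.4 = 0.01187 hr⁻¹
Accumulation ratio R = 1 / (1 − e^(−kτ)) = 1 / (1 − e^(−0.01187×78.0)) = 1 / (1 − 0.3962) = 1.656
Loading dose = maintenance dose × R = 186 × 1.656 ≈ 308 mg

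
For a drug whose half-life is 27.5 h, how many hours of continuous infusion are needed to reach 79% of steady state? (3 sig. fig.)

k = ln 2 / 27.5 = 0.02521 h⁻¹
f = 1 − e^(−kt)  ⇒  t = −ln(1 − f) / k
t = −ln(1 − 0.79) / 0.02521 = 1.561 / 0.02521 ≈ 61.9 hours

61.9 hours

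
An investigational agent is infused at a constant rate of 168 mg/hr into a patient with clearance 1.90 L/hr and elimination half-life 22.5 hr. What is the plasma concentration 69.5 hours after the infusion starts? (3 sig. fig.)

Css = rate / CL = 168 / 1.90 = 88.42 µg/mL
k = ln 2 / 22.5 = 0.03081 hr⁻¹
C(t) = Css (1 − e^(−kt)) = 88.42 × (1 − e^(−2.141)) = 88.42 × 0.8825 ≈ 78.0 µg/mL

78.0 µg/mL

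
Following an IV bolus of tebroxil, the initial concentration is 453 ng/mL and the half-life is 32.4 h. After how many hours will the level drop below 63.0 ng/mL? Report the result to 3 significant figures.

k = ln 2 / 32.4 = 0.02139 h⁻¹
C(t) = C₀ e^(−kt)  ⇒  t = ln(C₀/C) / k
t = ln(453/63.0) / 0.02139 = 1.973 / 0.02139 ≈ 92.2 hours

92.2 hours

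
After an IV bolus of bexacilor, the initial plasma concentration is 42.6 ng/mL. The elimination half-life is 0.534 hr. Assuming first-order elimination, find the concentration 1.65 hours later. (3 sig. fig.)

k = ln 2 / 0.534 = 1.298 hr⁻¹
C(t) = C₀ e^(−kt) = 42.6 × e^(−1.298 × 1.65) = 42.6 × e^(−2.142) = 42.6 × 0.1174 ≈ 5.00 ng/mL

5.00 ng/mL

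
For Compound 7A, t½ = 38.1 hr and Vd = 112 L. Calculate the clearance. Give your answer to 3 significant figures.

2.04 L/hr

k = ln 2 / t½ = ln 2 / 38.1 = 0.01819 hr⁻¹
CL = k · V = 0.01819 × 112 ≈ 2.04 L/hr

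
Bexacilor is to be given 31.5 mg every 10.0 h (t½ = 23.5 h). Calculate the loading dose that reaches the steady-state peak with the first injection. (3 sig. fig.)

123 mg

k = ln 2 / 23.5 = 0.02950 h⁻¹
Accumulation ratio R = 1 / (1 − e^(−kτ)) = 1 / (1 − e^(−0.02950×10.0)) = 1 / (1 − 0.7446) = 3.915
Loading dose = maintenance dose × R = 31.5 × 3.915 ≈ 123 mg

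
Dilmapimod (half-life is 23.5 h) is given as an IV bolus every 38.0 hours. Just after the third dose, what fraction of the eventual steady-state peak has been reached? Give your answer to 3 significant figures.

0.965

k = ln 2 / 23.5 = 0.02950 h⁻¹
f_n = 1 − e^(−nkτ) = 1 − e^(−3 × 0.02950 × 38.0) = 1 − e^(−3.363) = 1 − 0.03465 ≈ 0.965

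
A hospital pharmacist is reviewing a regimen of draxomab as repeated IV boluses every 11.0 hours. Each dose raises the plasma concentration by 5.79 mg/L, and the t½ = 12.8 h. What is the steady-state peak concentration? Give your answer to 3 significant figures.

k = ln 2 / 12.8 = 0.05415 h⁻¹
Fraction remaining after one interval: e^(−kτ) = e^(−0.05415 × 11.0) = 0.5512
R = 1 / (1 − 0.5512) = 2.228
Css,max = 5.79 × 2.228 ≈ 12.9 mg/L

12.9 mg/L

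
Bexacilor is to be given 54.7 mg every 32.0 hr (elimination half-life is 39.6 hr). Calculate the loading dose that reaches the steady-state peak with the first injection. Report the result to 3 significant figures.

128 mg

k = ln 2 / 39.6 = 0.01750 hr⁻¹
Accumulation ratio R = 1 / (1 − e^(−kτ)) = 1 / (1 − e^(−0.01750×32.0)) = 1 / (1 − 0.5711) = 2.332
Loading dose = maintenance dose × R = 54.7 × 2.332 ≈ 128 mg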